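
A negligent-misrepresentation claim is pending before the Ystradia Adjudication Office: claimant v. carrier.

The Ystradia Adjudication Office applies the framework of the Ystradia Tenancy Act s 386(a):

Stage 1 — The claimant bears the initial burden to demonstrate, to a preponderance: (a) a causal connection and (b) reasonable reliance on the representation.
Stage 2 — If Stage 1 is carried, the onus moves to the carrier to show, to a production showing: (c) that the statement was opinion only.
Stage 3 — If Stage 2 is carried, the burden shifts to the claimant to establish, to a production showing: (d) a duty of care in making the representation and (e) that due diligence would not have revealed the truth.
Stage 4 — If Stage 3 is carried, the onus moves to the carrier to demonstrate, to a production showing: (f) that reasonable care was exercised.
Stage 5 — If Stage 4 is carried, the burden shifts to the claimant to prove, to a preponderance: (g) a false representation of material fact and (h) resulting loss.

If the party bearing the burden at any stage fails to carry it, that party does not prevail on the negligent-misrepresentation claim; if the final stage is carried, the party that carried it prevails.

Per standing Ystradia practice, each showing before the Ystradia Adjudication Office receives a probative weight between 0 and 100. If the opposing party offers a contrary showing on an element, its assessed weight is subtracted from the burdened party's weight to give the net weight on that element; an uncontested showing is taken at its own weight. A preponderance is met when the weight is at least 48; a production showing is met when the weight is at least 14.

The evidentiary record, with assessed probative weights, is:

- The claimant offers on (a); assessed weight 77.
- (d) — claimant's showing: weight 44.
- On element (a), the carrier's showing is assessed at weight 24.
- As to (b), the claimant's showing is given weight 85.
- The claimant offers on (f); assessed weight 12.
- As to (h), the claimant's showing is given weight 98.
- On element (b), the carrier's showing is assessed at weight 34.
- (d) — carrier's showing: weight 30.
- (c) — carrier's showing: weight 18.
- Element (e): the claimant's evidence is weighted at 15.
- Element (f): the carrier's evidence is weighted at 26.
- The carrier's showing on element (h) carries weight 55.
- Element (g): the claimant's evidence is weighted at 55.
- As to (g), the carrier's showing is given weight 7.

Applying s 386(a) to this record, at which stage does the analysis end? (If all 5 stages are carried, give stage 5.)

At Stage 1 the claimant must meet a preponderance (weight is at least 48): on (a) the weight is 77 less the opposing 24 gives net 53, which does reach 48, so (a) meets the standard; on (b) the weight is 85 less the opposing 34 gives net 51, which does reach 48, so (b) meets the standard.
  All elements met. The burden passes to the carrier.
At Stage 2 the carrier must meet a production showing (weight is at least 14): on (c) the weight is 18, which does reach 14, so (c) meets the standard.
  All elements met. The burden passes to the claimant.
At Stage 3 the claimant must meet a production showing (weight is at least 14): on (d) the weight is 44 less the opposing 30 gives net 14, which does reach 14, so (d) meets the standard; on (e) the weight is 15, which does reach 14, so (e) meets the standard.
  All elements met. The burden passes to the carrier.
At Stage 4 the carrier must meet a production showing (weight is at least 14): on (f) the weight is 26 less the opposing 12 gives net 14, which does reach 14, so (f) meets the standard.
  Stage 4 carried; the burden shifts to the claimant.
At Stage 5 the claimant must meet a preponderance (weight is at least 48): on (g) the weight is 55 less the opposing 7 gives net 48, which does reach 48, so (g) meets the standard; on (h) the weight is 98 less the opposing 55 gives net 43, which does not reach 48, so (h) does not meet the standard.
  Not every element is met, so the claimant fails to carry Stage 5.
So the carrier prevails.

stage 5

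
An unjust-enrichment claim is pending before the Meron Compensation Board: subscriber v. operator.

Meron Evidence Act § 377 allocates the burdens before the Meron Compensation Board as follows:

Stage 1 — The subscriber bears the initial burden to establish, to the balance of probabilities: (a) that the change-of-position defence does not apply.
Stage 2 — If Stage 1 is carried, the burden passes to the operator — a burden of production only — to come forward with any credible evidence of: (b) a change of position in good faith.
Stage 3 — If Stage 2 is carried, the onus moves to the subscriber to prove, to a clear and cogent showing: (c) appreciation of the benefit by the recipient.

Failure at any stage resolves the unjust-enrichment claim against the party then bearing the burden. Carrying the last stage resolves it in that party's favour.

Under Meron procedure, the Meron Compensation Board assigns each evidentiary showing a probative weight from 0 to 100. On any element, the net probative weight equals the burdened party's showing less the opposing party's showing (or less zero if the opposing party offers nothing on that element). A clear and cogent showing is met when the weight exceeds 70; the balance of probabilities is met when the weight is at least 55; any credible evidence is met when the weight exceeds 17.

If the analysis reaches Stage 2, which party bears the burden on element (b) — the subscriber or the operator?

operator

Stage 2's rule assigns the burden to the operator (to any credible evidence).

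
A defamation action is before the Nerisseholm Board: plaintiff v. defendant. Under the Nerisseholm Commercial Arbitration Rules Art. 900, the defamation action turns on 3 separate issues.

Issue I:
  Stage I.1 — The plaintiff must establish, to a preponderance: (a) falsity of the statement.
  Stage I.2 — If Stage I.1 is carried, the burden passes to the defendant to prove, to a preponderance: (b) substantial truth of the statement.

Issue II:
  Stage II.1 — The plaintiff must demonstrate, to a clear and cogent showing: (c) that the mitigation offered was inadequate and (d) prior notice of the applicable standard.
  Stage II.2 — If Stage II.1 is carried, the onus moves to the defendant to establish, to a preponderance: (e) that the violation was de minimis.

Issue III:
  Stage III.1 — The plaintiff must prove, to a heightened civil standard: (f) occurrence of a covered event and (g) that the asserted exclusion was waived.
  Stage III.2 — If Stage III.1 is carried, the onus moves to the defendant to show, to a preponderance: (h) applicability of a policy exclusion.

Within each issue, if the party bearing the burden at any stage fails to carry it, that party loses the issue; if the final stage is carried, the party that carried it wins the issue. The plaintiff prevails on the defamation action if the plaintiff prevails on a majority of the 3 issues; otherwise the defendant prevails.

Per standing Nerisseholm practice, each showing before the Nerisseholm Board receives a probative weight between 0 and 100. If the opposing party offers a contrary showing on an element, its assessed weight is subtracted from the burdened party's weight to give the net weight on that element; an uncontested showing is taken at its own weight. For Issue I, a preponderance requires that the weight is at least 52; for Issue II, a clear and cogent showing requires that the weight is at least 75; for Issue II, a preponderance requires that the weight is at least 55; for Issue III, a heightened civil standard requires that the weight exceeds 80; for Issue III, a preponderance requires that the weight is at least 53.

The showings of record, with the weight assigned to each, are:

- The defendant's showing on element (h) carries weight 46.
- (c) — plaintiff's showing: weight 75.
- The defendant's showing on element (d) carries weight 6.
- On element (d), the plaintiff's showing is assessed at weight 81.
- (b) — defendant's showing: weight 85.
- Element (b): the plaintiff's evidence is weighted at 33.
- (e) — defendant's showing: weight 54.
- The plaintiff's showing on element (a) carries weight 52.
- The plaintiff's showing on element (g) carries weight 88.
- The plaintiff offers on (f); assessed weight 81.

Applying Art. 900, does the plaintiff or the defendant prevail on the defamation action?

— Issue I —
Stage I.1 (plaintiff, a preponderance, weight is at least 52): (a) 52 ≥ 52 — meets.
  Stage I.1 is satisfied; the onus moves to the defendant.
Stage I.2 (defendant, a preponderance, weight is at least 52): (b) net 85−33=52 ≥ 52 — meets.
  Stage I.2 carried; the final stage is satisfied.
With every stage satisfied, the defendant prevails on this issue.
— Issue II —
Stage II.1 (plaintiff, a clear and cogent showing, weight is at least 75): (c) 75 ≥ 75 — meets; (d) net 81−6=75 ≥ 75 — meets.
  The plaintiff carries Stage II.1; the defendant now bears the burden.
Stage II.2 (defendant, a preponderance, weight is at least 55): (e) 54 < 55 — fails.
  The defendant does not carry Stage II.2.
The plaintiff prevails on this issue.
— Issue III —
Stage III.1 (plaintiff, a heightened civil standard, weight exceeds 80): (f) 81 > 80 — meets; (g) 88 > 80 — meets.
  The plaintiff carries Stage III.1; the defendant now bears the burden.
Stage III.2 (defendant, a preponderance, weight is at least 53): (h) 46 < 53 — fails.
  Stage III.2 not carried; the defendant fails its burden.
The analysis ends at Stage III.2; the plaintiff prevails on this issue.
Per-issue: Issue I → defendant; Issue II → plaintiff; Issue III → plaintiff. The plaintiff must prevail on a majority of issues; overall, the plaintiff prevails.

plaintiff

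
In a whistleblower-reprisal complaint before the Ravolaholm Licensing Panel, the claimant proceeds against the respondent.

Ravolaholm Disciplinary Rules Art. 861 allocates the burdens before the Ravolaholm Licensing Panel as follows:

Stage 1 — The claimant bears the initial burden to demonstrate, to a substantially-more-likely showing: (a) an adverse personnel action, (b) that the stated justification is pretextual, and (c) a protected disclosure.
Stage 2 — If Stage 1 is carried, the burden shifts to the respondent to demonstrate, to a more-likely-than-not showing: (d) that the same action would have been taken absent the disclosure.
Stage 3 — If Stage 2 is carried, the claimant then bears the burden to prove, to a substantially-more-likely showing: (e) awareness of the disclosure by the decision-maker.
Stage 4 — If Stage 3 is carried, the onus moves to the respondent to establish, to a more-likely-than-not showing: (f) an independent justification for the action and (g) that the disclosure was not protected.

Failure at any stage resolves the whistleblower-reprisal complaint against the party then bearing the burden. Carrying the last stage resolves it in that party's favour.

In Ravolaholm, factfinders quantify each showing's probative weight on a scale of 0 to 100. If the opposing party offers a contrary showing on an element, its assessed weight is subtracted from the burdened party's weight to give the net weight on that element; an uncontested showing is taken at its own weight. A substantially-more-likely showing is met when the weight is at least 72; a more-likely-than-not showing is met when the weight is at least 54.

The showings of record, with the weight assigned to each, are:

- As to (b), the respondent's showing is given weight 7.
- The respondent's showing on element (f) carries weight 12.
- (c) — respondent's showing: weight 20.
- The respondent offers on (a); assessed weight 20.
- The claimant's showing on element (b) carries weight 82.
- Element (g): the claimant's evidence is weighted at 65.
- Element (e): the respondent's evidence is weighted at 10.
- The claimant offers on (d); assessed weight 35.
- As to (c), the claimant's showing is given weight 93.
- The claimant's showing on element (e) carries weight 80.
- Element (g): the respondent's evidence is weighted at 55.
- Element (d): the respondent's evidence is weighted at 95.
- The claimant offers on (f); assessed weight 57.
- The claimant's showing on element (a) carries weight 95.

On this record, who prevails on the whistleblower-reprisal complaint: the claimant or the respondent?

Stage 1 (claimant, a substantially-more-likely showing, weight is at least 72): (a) net 95−20=75 ≥ 72 — meets; (b) net 82−7=75 ≥ 72 — meets; (c) net 93−20=73 ≥ 72 — meets.
  The claimant carries Stage 1; the respondent now bears the burden.
Stage 2 (respondent, a more-likely-than-not showing, weight is at least 54): (d) net 95−35=60 ≥ 54 — meets.
  The respondent carries Stage 2; the claimant now bears the burden.
Stage 3 (claimant, a substantially-more-likely showing, weight is at least 72): (e) net 80−10=70 < 72 — fails.
  The claimant does not carry Stage 3.
So the respondent prevails.

respondent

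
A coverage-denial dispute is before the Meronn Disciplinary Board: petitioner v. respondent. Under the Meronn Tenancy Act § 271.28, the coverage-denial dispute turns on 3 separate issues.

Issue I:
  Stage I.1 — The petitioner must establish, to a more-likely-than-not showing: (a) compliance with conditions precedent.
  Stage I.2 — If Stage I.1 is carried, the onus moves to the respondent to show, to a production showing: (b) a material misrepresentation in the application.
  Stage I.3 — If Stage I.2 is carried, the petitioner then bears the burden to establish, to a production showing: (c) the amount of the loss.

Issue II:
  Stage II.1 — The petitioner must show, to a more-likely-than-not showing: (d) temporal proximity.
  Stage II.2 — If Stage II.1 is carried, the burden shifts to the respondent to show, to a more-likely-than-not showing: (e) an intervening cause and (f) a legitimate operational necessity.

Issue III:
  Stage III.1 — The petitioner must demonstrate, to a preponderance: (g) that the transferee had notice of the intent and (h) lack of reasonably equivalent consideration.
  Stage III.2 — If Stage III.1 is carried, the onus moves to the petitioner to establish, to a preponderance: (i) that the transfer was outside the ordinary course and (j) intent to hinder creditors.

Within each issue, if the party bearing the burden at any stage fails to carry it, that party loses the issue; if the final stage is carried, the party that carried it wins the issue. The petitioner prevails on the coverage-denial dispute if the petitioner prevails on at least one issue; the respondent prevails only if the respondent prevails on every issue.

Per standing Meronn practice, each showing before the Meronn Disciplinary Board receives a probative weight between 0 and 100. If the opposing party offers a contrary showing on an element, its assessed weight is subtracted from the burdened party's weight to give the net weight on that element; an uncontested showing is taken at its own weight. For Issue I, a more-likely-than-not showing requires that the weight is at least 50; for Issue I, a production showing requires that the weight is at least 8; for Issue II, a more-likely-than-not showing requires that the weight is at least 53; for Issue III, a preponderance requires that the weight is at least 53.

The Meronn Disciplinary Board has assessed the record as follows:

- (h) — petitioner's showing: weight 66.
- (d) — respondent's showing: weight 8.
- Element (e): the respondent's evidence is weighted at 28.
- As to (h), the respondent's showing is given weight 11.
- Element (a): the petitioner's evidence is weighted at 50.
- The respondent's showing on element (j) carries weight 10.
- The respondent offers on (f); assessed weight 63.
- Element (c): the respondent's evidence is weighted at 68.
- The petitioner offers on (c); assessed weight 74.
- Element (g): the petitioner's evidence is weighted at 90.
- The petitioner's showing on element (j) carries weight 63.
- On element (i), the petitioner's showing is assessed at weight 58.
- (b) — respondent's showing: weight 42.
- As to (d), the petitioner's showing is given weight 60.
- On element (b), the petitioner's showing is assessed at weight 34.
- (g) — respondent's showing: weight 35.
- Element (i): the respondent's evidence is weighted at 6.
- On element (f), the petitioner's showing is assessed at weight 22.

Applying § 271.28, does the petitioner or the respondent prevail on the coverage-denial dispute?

— Issue I —
Stage I.1 — burden on petitioner; standard: a more-likely-than-not showing (weight is at least 50).
    (a): 50 ≥ 50 [met]
  Stage I.1 is satisfied; the onus moves to the respondent.
Stage I.2 — burden on respondent; standard: a production showing (weight is at least 8).
    (b): 42 − 34 = 8 ≥ 8 [met]
  Stage I.2 carried; the burden shifts to the petitioner.
Stage I.3 — burden on petitioner; standard: a production showing (weight is at least 8).
    (c): 74 − 68 = 6 < 8 [not met]
  Stage I.3 not carried; the petitioner fails its burden.
So the respondent prevails on this issue.
— Issue II —
Stage II.1 (petitioner, a more-likely-than-not showing, weight is at least 53): (d) net 60−8=52 < 53 — fails.
  Not every element is met, so the petitioner fails to carry Stage II.1.
The analysis ends at Stage II.1; the respondent prevails on this issue.
— Issue III —
At Stage III.1 the petitioner must meet a preponderance (weight is at least 53): on (g) the weight is 90 less the opposing 35 gives net 55, ≥ 53, so (g) meets the standard; on (h) the weight is 66 less the opposing 11 gives net 55, ≥ 53, so (h) meets the standard.
  Stage III.1 is satisfied; the petitioner continues to bear the burden.
At Stage III.2 the petitioner must meet a preponderance (weight is at least 53): on (i) the weight is 58 less the opposing 6 gives net 52, which does not reach 53, so (i) does not meet the standard; on (j) the weight is 63 less the opposing 10 gives net 53, which does reach 53, so (j) meets the standard.
  The petitioner does not carry Stage III.2.
So the respondent prevails on this issue.
Per-issue: Issue I → respondent; Issue II → respondent; Issue III → respondent. The petitioner must prevail on at least one issue; overall, the respondent prevails.

respondent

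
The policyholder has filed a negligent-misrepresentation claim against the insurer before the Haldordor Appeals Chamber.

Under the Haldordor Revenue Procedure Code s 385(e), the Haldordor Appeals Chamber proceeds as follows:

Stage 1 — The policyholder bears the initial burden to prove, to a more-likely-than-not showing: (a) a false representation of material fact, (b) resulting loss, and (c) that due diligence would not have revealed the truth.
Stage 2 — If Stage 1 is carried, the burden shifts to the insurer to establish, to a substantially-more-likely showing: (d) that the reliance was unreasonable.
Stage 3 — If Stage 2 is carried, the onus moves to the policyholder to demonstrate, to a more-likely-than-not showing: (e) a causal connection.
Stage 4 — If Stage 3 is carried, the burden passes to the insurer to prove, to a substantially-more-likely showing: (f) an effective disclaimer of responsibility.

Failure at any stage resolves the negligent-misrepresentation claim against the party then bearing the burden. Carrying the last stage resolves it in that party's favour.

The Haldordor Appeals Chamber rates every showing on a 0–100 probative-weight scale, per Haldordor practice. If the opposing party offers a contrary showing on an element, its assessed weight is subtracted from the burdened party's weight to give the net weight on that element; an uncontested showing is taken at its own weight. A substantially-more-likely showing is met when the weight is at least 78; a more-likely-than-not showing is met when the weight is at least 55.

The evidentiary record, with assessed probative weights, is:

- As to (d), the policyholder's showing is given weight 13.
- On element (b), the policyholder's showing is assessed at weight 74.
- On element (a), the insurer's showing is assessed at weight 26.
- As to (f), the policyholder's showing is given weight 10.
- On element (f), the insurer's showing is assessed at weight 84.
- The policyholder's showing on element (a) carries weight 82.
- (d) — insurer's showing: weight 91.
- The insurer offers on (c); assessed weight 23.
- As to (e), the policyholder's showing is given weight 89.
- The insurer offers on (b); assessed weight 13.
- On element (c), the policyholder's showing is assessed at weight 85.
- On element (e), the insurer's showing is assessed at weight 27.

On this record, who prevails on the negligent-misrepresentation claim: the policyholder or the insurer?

Stage 1 (policyholder, a more-likely-than-not showing, weight is at least 55): (a) net 82−26=56 ≥ 55 — meets; (b) net 74−13=61 ≥ 55 — meets; (c) net 85−23=62 ≥ 55 — meets.
  Stage 1 carried; the burden shifts to the insurer.
Stage 2 (insurer, a substantially-more-likely showing, weight is at least 78): (d) net 91−13=78 ≥ 78 — meets.
  The insurer carries Stage 2; the policyholder now bears the burden.
Stage 3 (policyholder, a more-likely-than-not showing, weight is at least 55): (e) net 89−27=62 ≥ 55 — meets.
  All elements met. The burden passes to the insurer.
Stage 4 (insurer, a substantially-more-likely showing, weight is at least 78): (f) net 84−10=74 < 78 — fails.
  Stage 4 not carried; the insurer fails its burden.
The analysis ends at Stage 4; the policyholder prevails.

policyholder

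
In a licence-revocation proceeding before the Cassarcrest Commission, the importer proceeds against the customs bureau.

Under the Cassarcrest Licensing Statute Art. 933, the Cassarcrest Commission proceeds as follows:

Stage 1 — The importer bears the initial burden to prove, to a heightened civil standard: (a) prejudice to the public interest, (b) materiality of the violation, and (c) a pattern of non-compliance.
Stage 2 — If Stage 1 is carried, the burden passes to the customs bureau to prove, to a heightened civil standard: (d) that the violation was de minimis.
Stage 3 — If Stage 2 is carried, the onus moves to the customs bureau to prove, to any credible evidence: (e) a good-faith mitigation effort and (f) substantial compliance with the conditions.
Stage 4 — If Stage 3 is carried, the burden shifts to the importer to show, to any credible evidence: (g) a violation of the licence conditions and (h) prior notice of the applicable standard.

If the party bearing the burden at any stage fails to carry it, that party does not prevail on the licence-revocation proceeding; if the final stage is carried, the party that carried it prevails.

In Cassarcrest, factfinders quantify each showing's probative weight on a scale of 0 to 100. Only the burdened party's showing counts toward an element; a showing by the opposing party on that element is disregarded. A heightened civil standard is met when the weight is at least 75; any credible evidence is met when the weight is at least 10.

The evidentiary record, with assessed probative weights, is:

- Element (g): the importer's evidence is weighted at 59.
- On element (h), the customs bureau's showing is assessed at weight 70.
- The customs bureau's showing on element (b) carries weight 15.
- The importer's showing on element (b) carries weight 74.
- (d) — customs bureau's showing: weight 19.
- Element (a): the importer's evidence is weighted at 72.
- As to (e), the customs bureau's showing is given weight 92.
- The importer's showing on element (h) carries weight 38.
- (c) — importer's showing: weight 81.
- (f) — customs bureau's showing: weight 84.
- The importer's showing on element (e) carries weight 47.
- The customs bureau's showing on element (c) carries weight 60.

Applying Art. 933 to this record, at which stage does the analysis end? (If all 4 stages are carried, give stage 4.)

stage 1

Stage 1 (importer, a heightened civil standard, weight is at least 75): (a) 72 < 75 — fails; (b) 74 (customs bureau's 15 disregarded) < 75 — fails; (c) 81 (customs bureau's 60 disregarded) ≥ 75 — meets.
  The importer does not carry Stage 1.
The customs bureau prevails.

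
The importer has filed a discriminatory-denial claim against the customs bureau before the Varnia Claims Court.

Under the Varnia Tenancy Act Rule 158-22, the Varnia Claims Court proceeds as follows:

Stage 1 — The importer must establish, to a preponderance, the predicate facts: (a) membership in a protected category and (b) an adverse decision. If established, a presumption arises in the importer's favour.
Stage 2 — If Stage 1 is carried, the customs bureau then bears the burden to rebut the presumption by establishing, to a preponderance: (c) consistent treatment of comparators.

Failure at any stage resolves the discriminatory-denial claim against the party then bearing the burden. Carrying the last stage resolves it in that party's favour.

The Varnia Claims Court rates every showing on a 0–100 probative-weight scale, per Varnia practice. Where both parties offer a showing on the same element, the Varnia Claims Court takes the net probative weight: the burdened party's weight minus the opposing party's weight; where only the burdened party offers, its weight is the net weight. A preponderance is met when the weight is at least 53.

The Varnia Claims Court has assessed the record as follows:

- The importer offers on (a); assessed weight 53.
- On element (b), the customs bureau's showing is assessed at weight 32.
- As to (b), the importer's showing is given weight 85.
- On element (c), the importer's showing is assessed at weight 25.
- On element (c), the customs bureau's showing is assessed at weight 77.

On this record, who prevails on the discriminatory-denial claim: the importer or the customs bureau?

Stage 1 — burden on importer; standard: a preponderance (weight is at least 53).
    (a): 53 ≥ 53 [met]
    (b): 85 − 32 = 53 ≥ 53 [met]
  The importer carries Stage 1; the customs bureau now bears the burden.
Stage 2 — burden on customs bureau; standard: a preponderance (weight is at least 53).
    (c): 77 − 25 = 52 < 53 [not met]
  Stage 2 not carried; the customs bureau fails its burden.
The importer prevails.

importer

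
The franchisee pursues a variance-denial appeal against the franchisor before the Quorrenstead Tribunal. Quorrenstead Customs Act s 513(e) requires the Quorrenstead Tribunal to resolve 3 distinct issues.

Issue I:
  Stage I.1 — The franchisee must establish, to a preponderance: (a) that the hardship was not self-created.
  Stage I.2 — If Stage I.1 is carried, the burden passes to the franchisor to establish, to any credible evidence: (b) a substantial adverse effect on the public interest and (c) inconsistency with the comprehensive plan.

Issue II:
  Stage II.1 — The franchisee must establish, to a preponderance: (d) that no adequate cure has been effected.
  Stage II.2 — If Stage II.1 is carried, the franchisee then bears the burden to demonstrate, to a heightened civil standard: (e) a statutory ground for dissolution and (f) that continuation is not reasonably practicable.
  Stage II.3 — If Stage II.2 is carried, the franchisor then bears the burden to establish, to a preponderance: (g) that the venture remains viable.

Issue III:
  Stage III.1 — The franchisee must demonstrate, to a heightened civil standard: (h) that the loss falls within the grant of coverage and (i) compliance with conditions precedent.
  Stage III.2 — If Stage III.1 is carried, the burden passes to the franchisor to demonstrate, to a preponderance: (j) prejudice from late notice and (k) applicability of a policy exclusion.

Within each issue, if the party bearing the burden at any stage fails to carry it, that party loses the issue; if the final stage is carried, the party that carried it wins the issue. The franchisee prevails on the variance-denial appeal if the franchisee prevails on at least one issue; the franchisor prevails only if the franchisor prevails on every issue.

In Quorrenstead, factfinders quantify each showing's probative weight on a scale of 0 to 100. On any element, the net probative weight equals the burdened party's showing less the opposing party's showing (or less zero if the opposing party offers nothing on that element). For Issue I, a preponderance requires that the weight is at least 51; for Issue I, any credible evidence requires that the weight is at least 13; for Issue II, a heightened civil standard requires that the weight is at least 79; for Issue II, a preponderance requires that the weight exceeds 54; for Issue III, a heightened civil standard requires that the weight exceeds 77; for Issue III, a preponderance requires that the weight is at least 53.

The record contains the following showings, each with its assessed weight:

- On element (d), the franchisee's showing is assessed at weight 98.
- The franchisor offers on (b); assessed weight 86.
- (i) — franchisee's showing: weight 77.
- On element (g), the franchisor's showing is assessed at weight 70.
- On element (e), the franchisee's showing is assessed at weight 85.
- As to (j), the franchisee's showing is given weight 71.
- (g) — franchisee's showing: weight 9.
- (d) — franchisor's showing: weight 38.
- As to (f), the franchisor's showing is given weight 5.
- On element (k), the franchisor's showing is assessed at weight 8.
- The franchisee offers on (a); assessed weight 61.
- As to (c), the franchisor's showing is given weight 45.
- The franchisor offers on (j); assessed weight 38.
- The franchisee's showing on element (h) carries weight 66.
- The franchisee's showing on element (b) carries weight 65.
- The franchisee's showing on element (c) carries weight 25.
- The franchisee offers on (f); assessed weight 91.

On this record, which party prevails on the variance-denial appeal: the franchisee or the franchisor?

franchisor

— Issue I —
Stage I.1 — burden on franchisee; standard: a preponderance (weight is at least 51).
    (a): 61 ≥ 51 [met]
  Stage I.1 is satisfied; the onus moves to the franchisor.
Stage I.2 — burden on franchisor; standard: any credible evidence (weight is at least 13).
    (b): 86 − 65 = 21 ≥ 13 [met]
    (c): 45 − 25 = 20 ≥ 13 [met]
  Stage I.2 carried; the final stage is satisfied.
Every stage carried; the franchisor prevails on this issue.
— Issue II —
At Stage II.1 the franchisee must meet a preponderance (weight exceeds 54): on (d) the weight is 98 less the opposing 38 gives net 60, which does exceed 54, so (d) meets the standard.
  All elements met. The franchisee retains the burden for Stage II.2.
At Stage II.2 the franchisee must meet a heightened civil standard (weight is at least 79): on (e) the weight is 85, ≥ 79, so (e) meets the standard; on (f) the weight is 91 less the opposing 5 gives net 86, which does reach 79, so (f) meets the standard.
  All elements met. The burden passes to the franchisor.
At Stage II.3 the franchisor must meet a preponderance (weight exceeds 54): on (g) the weight is 70 less the opposing 9 gives net 61, > 54, so (g) meets the standard.
  Stage II.3 carried; the final stage is satisfied.
All stages carried — the franchisor prevails on this issue.
— Issue III —
At Stage III.1 the franchisee must meet a heightened civil standard (weight exceeds 77): on (h) the weight is 66, ≤ 77, so (h) does not meet the standard; on (i) the weight is 77, ≤ 77, so (i) does not meet the standard.
  Not every element is met, so the franchisee fails to carry Stage III.1.
The analysis ends at Stage III.1; the franchisor prevails on this issue.
Per-issue: Issue I → franchisor; Issue II → franchisor; Issue III → franchisor. The franchisee must prevail on at least one issue; overall, the franchisor prevails.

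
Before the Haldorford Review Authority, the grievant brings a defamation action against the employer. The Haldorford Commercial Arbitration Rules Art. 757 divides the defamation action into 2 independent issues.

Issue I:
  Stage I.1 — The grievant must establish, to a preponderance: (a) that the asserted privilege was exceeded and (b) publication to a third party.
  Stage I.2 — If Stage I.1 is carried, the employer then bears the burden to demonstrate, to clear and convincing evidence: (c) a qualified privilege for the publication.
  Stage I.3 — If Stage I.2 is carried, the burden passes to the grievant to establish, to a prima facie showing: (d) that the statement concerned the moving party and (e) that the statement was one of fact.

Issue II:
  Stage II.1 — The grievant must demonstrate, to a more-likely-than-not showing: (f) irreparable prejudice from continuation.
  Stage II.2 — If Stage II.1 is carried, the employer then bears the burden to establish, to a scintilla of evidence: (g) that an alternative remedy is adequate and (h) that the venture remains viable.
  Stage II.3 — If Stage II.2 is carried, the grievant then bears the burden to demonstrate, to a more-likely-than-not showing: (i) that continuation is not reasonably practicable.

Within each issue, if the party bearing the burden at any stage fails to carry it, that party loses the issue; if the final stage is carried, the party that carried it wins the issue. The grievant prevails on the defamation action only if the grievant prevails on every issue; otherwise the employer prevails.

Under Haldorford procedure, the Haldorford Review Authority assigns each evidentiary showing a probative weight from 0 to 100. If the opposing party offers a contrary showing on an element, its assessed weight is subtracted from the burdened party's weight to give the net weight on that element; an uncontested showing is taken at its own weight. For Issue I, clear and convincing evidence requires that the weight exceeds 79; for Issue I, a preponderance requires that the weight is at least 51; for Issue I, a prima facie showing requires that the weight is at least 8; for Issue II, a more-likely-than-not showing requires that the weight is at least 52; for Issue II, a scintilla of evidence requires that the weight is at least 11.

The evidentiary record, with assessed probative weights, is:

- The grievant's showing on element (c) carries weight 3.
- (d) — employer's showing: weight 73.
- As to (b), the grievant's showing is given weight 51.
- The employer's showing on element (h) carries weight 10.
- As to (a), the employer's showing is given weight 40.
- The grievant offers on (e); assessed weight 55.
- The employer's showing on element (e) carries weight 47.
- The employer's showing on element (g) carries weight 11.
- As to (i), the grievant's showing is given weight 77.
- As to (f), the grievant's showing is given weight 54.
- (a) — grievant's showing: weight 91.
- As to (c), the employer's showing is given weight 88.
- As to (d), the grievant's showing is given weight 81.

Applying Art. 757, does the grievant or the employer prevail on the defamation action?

grievant

— Issue I —
Stage I.1 — burden on grievant; standard: a preponderance (weight is at least 51).
    (a): 91 − 40 = 51 ≥ 51 [met]
    (b): 51 ≥ 51 [met]
  The grievant carries Stage I.1; the employer now bears the burden.
Stage I.2 — burden on employer; standard: clear and convincing evidence (weight exceeds 79).
    (c): 88 − 3 = 85 > 79 [met]
  Stage I.2 carried; the burden shifts to the grievant.
Stage I.3 — burden on grievant; standard: a prima facie showing (weight is at least 8).
    (d): 81 − 73 = 8 ≥ 8 [met]
    (e): 55 − 47 = 8 ≥ 8 [met]
  All elements met at the final stage.
Every stage carried; the grievant prevails on this issue.
— Issue II —
Stage II.1 (grievant, a more-likely-than-not showing, weight is at least 52): (f) 54 ≥ 52 — meets.
  The grievant carries Stage II.1; the employer now bears the burden.
Stage II.2 (employer, a scintilla of evidence, weight is at least 11): (g) 11 ≥ 11 — meets; (h) 10 < 11 — fails.
  The employer does not carry Stage II.2.
So the grievant prevails on this issue.
Per-issue: Issue I → grievant; Issue II → grievant. The grievant must prevail on every issue; overall, the grievant prevails.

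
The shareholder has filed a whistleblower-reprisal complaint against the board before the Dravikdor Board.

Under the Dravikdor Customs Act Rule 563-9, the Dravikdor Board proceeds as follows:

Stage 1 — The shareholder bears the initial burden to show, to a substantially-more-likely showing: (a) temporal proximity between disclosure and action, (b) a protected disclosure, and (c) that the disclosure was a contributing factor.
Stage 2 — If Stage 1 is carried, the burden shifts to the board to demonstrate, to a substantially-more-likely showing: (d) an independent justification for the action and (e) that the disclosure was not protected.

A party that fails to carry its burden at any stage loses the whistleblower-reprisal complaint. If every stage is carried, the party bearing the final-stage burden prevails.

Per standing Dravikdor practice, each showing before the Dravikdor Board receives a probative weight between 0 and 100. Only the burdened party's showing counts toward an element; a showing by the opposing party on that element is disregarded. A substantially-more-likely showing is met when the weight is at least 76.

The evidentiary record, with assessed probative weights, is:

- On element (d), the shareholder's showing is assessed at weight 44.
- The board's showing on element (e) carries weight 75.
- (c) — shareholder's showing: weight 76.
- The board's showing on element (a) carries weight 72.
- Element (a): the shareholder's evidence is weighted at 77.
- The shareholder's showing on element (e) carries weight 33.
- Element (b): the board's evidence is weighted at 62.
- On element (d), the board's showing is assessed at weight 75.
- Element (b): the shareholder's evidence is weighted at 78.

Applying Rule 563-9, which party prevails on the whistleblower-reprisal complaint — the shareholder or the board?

shareholder

Stage 1 — burden on shareholder; standard: a substantially-more-likely showing (weight is at least 76).
    (a): 77 (board's 72 disregarded) ≥ 76 [met]
    (b): 78 (board's 62 disregarded) ≥ 76 [met]
    (c): 76 ≥ 76 [met]
  All elements met. The burden passes to the board.
Stage 2 — burden on board; standard: a substantially-more-likely showing (weight is at least 76).
    (d): 75 (shareholder's 44 disregarded) < 76 [not met]
    (e): 75 (shareholder's 33 disregarded) < 76 [not met]
  The board does not carry Stage 2.
So the shareholder prevails.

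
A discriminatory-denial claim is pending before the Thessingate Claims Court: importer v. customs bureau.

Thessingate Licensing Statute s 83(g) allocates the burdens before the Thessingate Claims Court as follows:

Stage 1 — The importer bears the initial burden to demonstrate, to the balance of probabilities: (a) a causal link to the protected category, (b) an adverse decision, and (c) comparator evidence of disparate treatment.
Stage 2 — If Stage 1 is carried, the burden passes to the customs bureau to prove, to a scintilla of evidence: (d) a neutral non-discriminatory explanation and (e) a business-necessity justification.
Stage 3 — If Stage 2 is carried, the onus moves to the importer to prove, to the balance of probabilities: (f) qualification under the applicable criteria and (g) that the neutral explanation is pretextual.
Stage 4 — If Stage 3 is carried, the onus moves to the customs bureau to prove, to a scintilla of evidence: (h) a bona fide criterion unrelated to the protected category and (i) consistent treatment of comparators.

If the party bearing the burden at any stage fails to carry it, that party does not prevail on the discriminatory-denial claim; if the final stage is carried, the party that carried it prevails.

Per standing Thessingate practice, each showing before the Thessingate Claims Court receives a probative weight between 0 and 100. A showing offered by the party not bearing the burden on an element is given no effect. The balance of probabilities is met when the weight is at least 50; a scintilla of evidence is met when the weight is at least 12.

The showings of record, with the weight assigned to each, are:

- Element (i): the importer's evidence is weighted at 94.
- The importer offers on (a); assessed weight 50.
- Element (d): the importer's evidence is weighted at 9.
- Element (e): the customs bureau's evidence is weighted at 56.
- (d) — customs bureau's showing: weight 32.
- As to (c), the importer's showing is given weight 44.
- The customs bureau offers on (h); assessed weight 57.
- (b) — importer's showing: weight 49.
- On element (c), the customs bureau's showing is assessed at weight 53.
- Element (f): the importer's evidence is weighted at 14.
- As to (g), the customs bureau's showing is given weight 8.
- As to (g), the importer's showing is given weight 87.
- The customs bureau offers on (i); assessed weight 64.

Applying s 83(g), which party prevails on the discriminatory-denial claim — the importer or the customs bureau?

customs bureau

Stage 1 (importer, the balance of probabilities, weight is at least 50): (a) 50 ≥ 50 — meets; (b) 49 < 50 — fails; (c) 44 (customs bureau's 53 disregarded) < 50 — fails.
  The importer does not carry Stage 1.
The customs bureau prevails.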